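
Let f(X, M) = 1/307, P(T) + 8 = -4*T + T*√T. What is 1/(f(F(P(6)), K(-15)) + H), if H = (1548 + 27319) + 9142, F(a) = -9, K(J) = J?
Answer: 307/11668764 ≈ 2.6310e-5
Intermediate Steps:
P(T) = -8 + T^(3/2) - 4*T (P(T) = -8 + (-4*T + T*√T) = -8 + (-4*T + T^(3/2)) = -8 + (T^(3/2) - 4*T) = -8 + T^(3/2) - 4*T)
f(X, M) = 1/307
H = 38009 (H = 28867 + 9142 = 38009)
1/(f(F(P(6)), K(-15)) + H) = 1/(1/307 + 38009) = 1/(11668764/307) = 307/11668764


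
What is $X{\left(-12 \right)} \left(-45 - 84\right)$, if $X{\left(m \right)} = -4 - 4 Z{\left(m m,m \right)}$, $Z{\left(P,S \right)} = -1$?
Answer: $0$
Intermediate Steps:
$X{\left(m \right)} = 0$ ($X{\left(m \right)} = -4 - -4 = -4 + 4 = 0$)
$X{\left(-12 \right)} \left(-45 - 84\right) = 0 \left(-45 - 84\right) = 0 \left(-129\right) = 0$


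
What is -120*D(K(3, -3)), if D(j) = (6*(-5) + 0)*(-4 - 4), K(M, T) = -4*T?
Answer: -28800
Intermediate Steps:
D(j) = 240 (D(j) = (-30 + 0)*(-8) = -30*(-8) = 240)
-120*D(K(3, -3)) = -120*240 = -28800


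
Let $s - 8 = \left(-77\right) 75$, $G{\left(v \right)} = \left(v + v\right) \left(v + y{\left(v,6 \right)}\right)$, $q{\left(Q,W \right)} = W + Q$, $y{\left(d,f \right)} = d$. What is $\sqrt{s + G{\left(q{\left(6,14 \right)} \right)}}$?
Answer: $3 i \sqrt{463} \approx 64.552 i$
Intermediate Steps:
$q{\left(Q,W \right)} = Q + W$
$G{\left(v \right)} = 4 v^{2}$ ($G{\left(v \right)} = \left(v + v\right) \left(v + v\right) = 2 v 2 v = 4 v^{2}$)
$s = -5767$ ($s = 8 - 5775 = -5767$)
$\sqrt{s + G{\left(q{\left(6,14 \right)} \right)}} = \sqrt{-5767 + 4 \left(6 + 14\right)^{2}} = \sqrt{-5767 + 4 \cdot 20^{2}} = \sqrt{-5767 + 4 \cdot 400} = \sqrt{-5767 + 1600} = \sqrt{-4167} = 3 i \sqrt{463}$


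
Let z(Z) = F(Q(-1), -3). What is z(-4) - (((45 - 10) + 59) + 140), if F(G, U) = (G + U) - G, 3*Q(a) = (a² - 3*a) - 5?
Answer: -237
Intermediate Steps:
Q(a) = -5/3 - a + a²/3 (Q(a) = ((a² - 3*a) - 5)/3 = (-5 + a² - 3*a)/3 = -5/3 - a + a²/3)
F(G, U) = U
z(Z) = -3
z(-4) - (((45 - 10) + 59) + 140) = -3 - (((45 - 10) + 59) + 140) = -3 - ((35 + 59) + 140) = -3 - (94 + 140) = -3 - 1*234 = -3 - 234 = -237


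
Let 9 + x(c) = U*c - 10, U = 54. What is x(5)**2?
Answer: 63001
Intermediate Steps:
x(c) = -19 + 54*c (x(c) = -9 + (54*c - 10) = -9 + (-10 + 54*c) = -19 + 54*c)
x(5)**2 = (-19 + 54*5)**2 = (-19 + 270)**2 = 251**2 = 63001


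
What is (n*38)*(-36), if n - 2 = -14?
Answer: 16416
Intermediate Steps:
n = -12 (n = 2 - 14 = -12)
(n*38)*(-36) = -12*38*(-36) = -456*(-36) = 16416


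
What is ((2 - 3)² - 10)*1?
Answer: -9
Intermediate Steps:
((2 - 3)² - 10)*1 = ((-1)² - 10)*1 = (1 - 10)*1 = -9*1 = -9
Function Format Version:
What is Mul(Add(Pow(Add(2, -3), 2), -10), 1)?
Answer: -9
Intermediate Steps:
Mul(Add(Pow(Add(2, -3), 2), -10), 1) = Mul(Add(Pow(-1, 2), -10), 1) = Mul(Add(1, -10), 1) = Mul(-9, 1) = -9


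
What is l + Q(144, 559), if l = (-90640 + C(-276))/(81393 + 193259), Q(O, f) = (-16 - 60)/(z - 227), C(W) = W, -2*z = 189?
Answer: -35109/371011 ≈ -0.094631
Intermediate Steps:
z = -189/2 (z = -1/2*189 = -189/2 ≈ -94.500)
Q(O, f) = 152/643 (Q(O, f) = (-16 - 60)/(-189/2 - 227) = -76/(-643/2) = -76*(-2/643) = 152/643)
l = -191/577 (l = (-90640 - 276)/(81393 + 193259) = -90916/274652 = -90916*1/274652 = -191/577 ≈ -0.33102)
l + Q(144, 559) = -191/577 + 152/643 = -35109/371011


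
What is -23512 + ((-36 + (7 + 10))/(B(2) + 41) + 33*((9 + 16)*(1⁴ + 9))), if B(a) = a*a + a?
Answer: -717333/47 ≈ -15262.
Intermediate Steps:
B(a) = a + a² (B(a) = a² + a = a + a²)
-23512 + ((-36 + (7 + 10))/(B(2) + 41) + 33*((9 + 16)*(1⁴ + 9))) = -23512 + ((-36 + (7 + 10))/(2*(1 + 2) + 41) + 33*((9 + 16)*(1⁴ + 9))) = -23512 + ((-36 + 17)/(2*3 + 41) + 33*(25*(1 + 9))) = -23512 + (-19/(6 + 41) + 33*(25*10)) = -23512 + (-19/47 + 33*250) = -23512 + (-19*1/47 + 8250) = -23512 + (-19/47 + 8250) = -23512 + 387731/47 = -717333/47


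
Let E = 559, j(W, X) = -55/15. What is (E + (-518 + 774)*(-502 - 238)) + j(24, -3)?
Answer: -566654/3 ≈ -1.8888e+5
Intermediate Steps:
j(W, X) = -11/3 (j(W, X) = -55*1/15 = -11/3)
(E + (-518 + 774)*(-502 - 238)) + j(24, -3) = (559 + (-518 + 774)*(-502 - 238)) - 11/3 = (559 + 256*(-740)) - 11/3 = (559 - 189440) - 11/3 = -188881 - 11/3 = -566654/3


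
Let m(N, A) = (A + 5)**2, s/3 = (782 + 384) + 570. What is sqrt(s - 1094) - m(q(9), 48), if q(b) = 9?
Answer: -2809 + 11*sqrt(34) ≈ -2744.9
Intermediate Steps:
s = 5208 (s = 3*((782 + 384) + 570) = 3*(1166 + 570) = 3*1736 = 5208)
m(N, A) = (5 + A)**2
sqrt(s - 1094) - m(q(9), 48) = sqrt(5208 - 1094) - (5 + 48)**2 = sqrt(4114) - 1*53**2 = 11*sqrt(34) - 1*2809 = 11*sqrt(34) - 2809 = -2809 + 11*sqrt(34)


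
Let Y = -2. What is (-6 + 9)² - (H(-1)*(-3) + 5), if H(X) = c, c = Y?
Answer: -2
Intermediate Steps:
c = -2
H(X) = -2
(-6 + 9)² - (H(-1)*(-3) + 5) = (-6 + 9)² - (-2*(-3) + 5) = 3² - (6 + 5) = 9 - 1*11 = 9 - 11 = -2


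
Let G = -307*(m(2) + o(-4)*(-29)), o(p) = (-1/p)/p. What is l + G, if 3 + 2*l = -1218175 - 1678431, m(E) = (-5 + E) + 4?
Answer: -23186687/16 ≈ -1.4492e+6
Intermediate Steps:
m(E) = -1 + E
o(p) = -1/p**2
l = -2896609/2 (l = -3/2 + (-1218175 - 1678431)/2 = -3/2 + (1/2)*(-2896606) = -3/2 - 1448303 = -2896609/2 ≈ -1.4483e+6)
G = -13815/16 (G = -307*((-1 + 2) - 1/(-4)**2*(-29)) = -307*(1 - 1*1/16*(-29)) = -307*(1 - 1/16*(-29)) = -307*(1 + 29/16) = -307*45/16 = -13815/16 ≈ -863.44)
l + G = -2896609/2 - 13815/16 = -23186687/16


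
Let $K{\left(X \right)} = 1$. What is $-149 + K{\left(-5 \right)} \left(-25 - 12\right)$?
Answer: $-186$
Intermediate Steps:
$-149 + K{\left(-5 \right)} \left(-25 - 12\right) = -149 + 1 \left(-25 - 12\right) = -149 + 1 \left(-37\right) = -149 - 37 = -186$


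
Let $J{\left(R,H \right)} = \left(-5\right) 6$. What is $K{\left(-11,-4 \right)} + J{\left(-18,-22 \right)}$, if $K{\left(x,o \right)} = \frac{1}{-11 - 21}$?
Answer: $- \frac{961}{32} \approx -30.031$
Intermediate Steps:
$J{\left(R,H \right)} = -30$
$K{\left(x,o \right)} = - \frac{1}{32}$ ($K{\left(x,o \right)} = \frac{1}{-32} = - \frac{1}{32}$)
$K{\left(-11,-4 \right)} + J{\left(-18,-22 \right)} = - \frac{1}{32} - 30 = - \frac{961}{32}$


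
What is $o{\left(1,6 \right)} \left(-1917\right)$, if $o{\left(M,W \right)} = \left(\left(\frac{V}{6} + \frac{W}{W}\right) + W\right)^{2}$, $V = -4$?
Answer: $-76893$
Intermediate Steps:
$o{\left(M,W \right)} = \left(\frac{1}{3} + W\right)^{2}$ ($o{\left(M,W \right)} = \left(\left(- \frac{4}{6} + \frac{W}{W}\right) + W\right)^{2} = \left(\left(\left(-4\right) \frac{1}{6} + 1\right) + W\right)^{2} = \left(\left(- \frac{2}{3} + 1\right) + W\right)^{2} = \left(\frac{1}{3} + W\right)^{2}$)
$o{\left(1,6 \right)} \left(-1917\right) = \frac{\left(1 + 3 \cdot 6\right)^{2}}{9} \left(-1917\right) = \frac{\left(1 + 18\right)^{2}}{9} \left(-1917\right) = \frac{19^{2}}{9} \left(-1917\right) = \frac{1}{9} \cdot 361 \left(-1917\right) = \frac{361}{9} \left(-1917\right) = -76893$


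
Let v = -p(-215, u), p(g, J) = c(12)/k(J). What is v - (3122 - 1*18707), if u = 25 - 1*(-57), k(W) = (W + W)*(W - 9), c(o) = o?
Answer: 46645902/2993 ≈ 15585.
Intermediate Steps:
k(W) = 2*W*(-9 + W) (k(W) = (2*W)*(-9 + W) = 2*W*(-9 + W))
u = 82 (u = 25 + 57 = 82)
p(g, J) = 6/(J*(-9 + J)) (p(g, J) = 12/((2*J*(-9 + J))) = 12*(1/(2*J*(-9 + J))) = 6/(J*(-9 + J)))
v = -3/2993 (v = -6/(82*(-9 + 82)) = -6/(82*73) = -1*3/2993 = -3/2993 ≈ -0.0010023)
v - (3122 - 1*18707) = -3/2993 - (3122 - 1*18707) = -3/2993 - (3122 - 18707) = -3/2993 - 1*(-15585) = -3/2993 + 15585 = 46645902/2993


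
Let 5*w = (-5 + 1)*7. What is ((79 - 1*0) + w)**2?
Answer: 134689/25 ≈ 5387.6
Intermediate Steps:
w = -28/5 (w = ((-5 + 1)*7)/5 = (-4*7)/5 = (1/5)*(-28) = -28/5 ≈ -5.6000)
((79 - 1*0) + w)**2 = ((79 - 1*0) - 28/5)**2 = ((79 + 0) - 28/5)**2 = (79 - 28/5)**2 = (367/5)**2 = 134689/25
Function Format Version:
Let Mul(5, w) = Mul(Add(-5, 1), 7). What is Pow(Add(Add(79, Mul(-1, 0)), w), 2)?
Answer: Rational(134689, 25) ≈ 5387.6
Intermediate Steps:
w = Rational(-28, 5) (w = Mul(Rational(1, 5), Mul(Add(-5, 1), 7)) = Mul(Rational(1, 5), Mul(-4, 7)) = Mul(Rational(1, 5), -28) = Rational(-28, 5) ≈ -5.6000)
Pow(Add(Add(79, Mul(-1, 0)), w), 2) = Pow(Add(Add(79, Mul(-1, 0)), Rational(-28, 5)), 2) = Pow(Add(Add(79, 0), Rational(-28, 5)), 2) = Pow(Add(79, Rational(-28, 5)), 2) = Pow(Rational(367, 5), 2) = Rational(134689, 25)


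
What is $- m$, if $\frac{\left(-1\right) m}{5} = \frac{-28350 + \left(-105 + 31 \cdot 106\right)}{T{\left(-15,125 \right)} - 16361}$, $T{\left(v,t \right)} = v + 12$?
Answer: $\frac{125845}{16364} \approx 7.6904$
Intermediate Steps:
$T{\left(v,t \right)} = 12 + v$
$m = - \frac{125845}{16364}$ ($m = - 5 \frac{-28350 + \left(-105 + 31 \cdot 106\right)}{\left(12 - 15\right) - 16361} = - 5 \frac{-28350 + \left(-105 + 3286\right)}{-3 - 16361} = - 5 \frac{-28350 + 3181}{-16364} = - 5 \left(\left(-25169\right) \left(- \frac{1}{16364}\right)\right) = \left(-5\right) \frac{25169}{16364} = - \frac{125845}{16364} \approx -7.6904$)
$- m = \left(-1\right) \left(- \frac{125845}{16364}\right) = \frac{125845}{16364}$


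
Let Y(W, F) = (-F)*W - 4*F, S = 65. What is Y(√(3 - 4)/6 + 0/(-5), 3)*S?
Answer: -780 - 65*I/2 ≈ -780.0 - 32.5*I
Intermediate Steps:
Y(W, F) = -4*F - F*W (Y(W, F) = -F*W - 4*F = -4*F - F*W)
Y(√(3 - 4)/6 + 0/(-5), 3)*S = -1*3*(4 + (√(3 - 4)/6 + 0/(-5)))*65 = -1*3*(4 + (√(-1)*(⅙) + 0*(-⅕)))*65 = -1*3*(4 + (I*(⅙) + 0))*65 = -1*3*(4 + (I/6 + 0))*65 = -1*3*(4 + I/6)*65 = (-12 - I/2)*65 = -780 - 65*I/2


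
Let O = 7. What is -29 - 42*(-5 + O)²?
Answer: -197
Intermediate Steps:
-29 - 42*(-5 + O)² = -29 - 42*(-5 + 7)² = -29 - 42*2² = -29 - 42*4 = -29 - 168 = -197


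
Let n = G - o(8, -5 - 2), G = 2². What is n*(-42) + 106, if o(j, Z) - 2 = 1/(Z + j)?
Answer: 64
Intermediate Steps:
G = 4
o(j, Z) = 2 + 1/(Z + j)
n = 1 (n = 4 - (1 + 2*(-5 - 2) + 2*8)/((-5 - 2) + 8) = 4 - (1 + 2*(-7) + 16)/(-7 + 8) = 4 - (1 - 14 + 16)/1 = 4 - 3 = 1)
n*(-42) + 106 = 1*(-42) + 106 = -42 + 106 = 64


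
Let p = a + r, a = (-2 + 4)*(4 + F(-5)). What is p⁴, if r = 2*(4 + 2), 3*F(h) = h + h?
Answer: 2560000/81 ≈ 31605.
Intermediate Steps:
F(h) = 2*h/3 (F(h) = (h + h)/3 = (2*h)/3 = 2*h/3)
a = 4/3 (a = (-2 + 4)*(4 + (⅔)*(-5)) = 2*(4 - 10/3) = 2*(⅔) = 4/3 ≈ 1.3333)
r = 12 (r = 2*6 = 12)
p = 40/3 (p = 4/3 + 12 = 40/3 ≈ 13.333)
p⁴ = (40/3)⁴ = 2560000/81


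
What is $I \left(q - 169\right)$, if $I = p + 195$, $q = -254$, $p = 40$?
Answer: $-99405$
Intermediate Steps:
$I = 235$ ($I = 40 + 195 = 235$)
$I \left(q - 169\right) = 235 \left(-254 - 169\right) = 235 \left(-423\right) = -99405$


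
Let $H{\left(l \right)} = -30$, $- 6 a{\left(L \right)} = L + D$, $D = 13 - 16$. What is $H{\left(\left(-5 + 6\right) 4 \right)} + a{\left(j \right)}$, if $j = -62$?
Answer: $- \frac{115}{6} \approx -19.167$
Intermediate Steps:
$D = -3$ ($D = 13 - 16 = -3$)
$a{\left(L \right)} = \frac{1}{2} - \frac{L}{6}$ ($a{\left(L \right)} = - \frac{L - 3}{6} = - \frac{-3 + L}{6} = \frac{1}{2} - \frac{L}{6}$)
$H{\left(\left(-5 + 6\right) 4 \right)} + a{\left(j \right)} = -30 + \left(\frac{1}{2} - - \frac{31}{3}\right) = -30 + \left(\frac{1}{2} + \frac{31}{3}\right) = -30 + \frac{65}{6} = - \frac{115}{6}$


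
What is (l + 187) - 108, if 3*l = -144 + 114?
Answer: 69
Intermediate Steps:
l = -10 (l = (-144 + 114)/3 = (⅓)*(-30) = -10)
(l + 187) - 108 = (-10 + 187) - 108 = 177 - 108 = 69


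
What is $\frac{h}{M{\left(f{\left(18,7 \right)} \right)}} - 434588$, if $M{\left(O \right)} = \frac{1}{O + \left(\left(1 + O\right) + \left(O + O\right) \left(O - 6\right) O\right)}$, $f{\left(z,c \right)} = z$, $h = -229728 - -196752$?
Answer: $-258076076$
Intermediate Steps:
$h = -32976$ ($h = -229728 + 196752 = -32976$)
$M{\left(O \right)} = \frac{1}{1 + 2 O + 2 O^{2} \left(-6 + O\right)}$ ($M{\left(O \right)} = \frac{1}{O + \left(\left(1 + O\right) + 2 O \left(-6 + O\right) O\right)} = \frac{1}{O + \left(\left(1 + O\right) + 2 O^{2} \left(-6 + O\right)\right)} = \frac{1}{O + \left(1 + O + 2 O^{2} \left(-6 + O\right)\right)} = \frac{1}{1 + 2 O + 2 O^{2} \left(-6 + O\right)}$)
$\frac{h}{M{\left(f{\left(18,7 \right)} \right)}} - 434588 = - \frac{32976}{\frac{1}{1 - 12 \cdot 18^{2} + 2 \cdot 18 + 2 \cdot 18^{3}}} - 434588 = - \frac{32976}{\frac{1}{1 - 3888 + 36 + 2 \cdot 5832}} - 434588 = - \frac{32976}{\frac{1}{1 - 3888 + 36 + 11664}} - 434588 = - \frac{32976}{\frac{1}{7813}} - 434588 = - 32976 \frac{1}{\frac{1}{7813}} - 434588 = \left(-32976\right) 7813 - 434588 = -257641488 - 434588 = -258076076$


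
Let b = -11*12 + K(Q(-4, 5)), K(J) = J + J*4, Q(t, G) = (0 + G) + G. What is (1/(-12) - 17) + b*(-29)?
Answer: 28331/12 ≈ 2360.9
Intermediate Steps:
Q(t, G) = 2*G (Q(t, G) = G + G = 2*G)
K(J) = 5*J (K(J) = J + 4*J = 5*J)
b = -82 (b = -11*12 + 5*(2*5) = -132 + 5*10 = -132 + 50 = -82)
(1/(-12) - 17) + b*(-29) = (1/(-12) - 17) - 82*(-29) = (-1/12 - 17) + 2378 = -205/12 + 2378 = 28331/12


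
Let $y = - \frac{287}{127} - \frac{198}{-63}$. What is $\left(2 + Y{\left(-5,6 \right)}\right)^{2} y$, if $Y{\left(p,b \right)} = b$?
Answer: $\frac{50240}{889} \approx 56.513$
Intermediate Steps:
$y = \frac{785}{889}$ ($y = \left(-287\right) \frac{1}{127} - - \frac{22}{7} = - \frac{287}{127} + \frac{22}{7} = \frac{785}{889} \approx 0.88301$)
$\left(2 + Y{\left(-5,6 \right)}\right)^{2} y = \left(2 + 6\right)^{2} \cdot \frac{785}{889} = 8^{2} \cdot \frac{785}{889} = 64 \cdot \frac{785}{889} = \frac{50240}{889}$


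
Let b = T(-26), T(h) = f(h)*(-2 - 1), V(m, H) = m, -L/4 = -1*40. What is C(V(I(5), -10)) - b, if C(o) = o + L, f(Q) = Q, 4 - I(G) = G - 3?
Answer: 84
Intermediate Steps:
I(G) = 7 - G (I(G) = 4 - (G - 3) = 4 - (-3 + G) = 4 + (3 - G) = 7 - G)
L = 160 (L = -(-4)*40 = -4*(-40) = 160)
C(o) = 160 + o (C(o) = o + 160 = 160 + o)
T(h) = -3*h (T(h) = h*(-2 - 1) = h*(-3) = -3*h)
b = 78 (b = -3*(-26) = 78)
C(V(I(5), -10)) - b = (160 + (7 - 1*5)) - 1*78 = (160 + (7 - 5)) - 78 = (160 + 2) - 78 = 162 - 78 = 84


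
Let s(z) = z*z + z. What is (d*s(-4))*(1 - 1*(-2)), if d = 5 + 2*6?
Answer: 612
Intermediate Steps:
s(z) = z + z**2 (s(z) = z**2 + z = z + z**2)
d = 17 (d = 5 + 12 = 17)
(d*s(-4))*(1 - 1*(-2)) = (17*(-4*(1 - 4)))*(1 - 1*(-2)) = (17*(-4*(-3)))*(1 + 2) = (17*12)*3 = 204*3 = 612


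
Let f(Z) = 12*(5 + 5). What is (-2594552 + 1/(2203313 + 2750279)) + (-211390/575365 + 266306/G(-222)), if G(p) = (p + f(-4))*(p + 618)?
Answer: -62750273405667065683/24185333369736 ≈ -2.5946e+6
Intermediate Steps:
f(Z) = 120 (f(Z) = 12*10 = 120)
G(p) = (120 + p)*(618 + p) (G(p) = (p + 120)*(p + 618) = (120 + p)*(618 + p))
(-2594552 + 1/(2203313 + 2750279)) + (-211390/575365 + 266306/G(-222)) = (-2594552 + 1/(2203313 + 2750279)) + (-211390/575365 + 266306/(74160 + (-222)² + 738*(-222))) = (-2594552 + 1/4953592) + (-211390*1/575365 + 266306/(74160 + 49284 - 163836)) = (-2594552 + 1/4953592) + (-42278/115073 + 266306/(-40392)) = -12852352030783/4953592 + (-42278/115073 + 266306*(-1/40392)) = -12852352030783/4953592 + (-42278/115073 - 133153/20196) = -12852352030783/4953592 - 951538921/136706724 = -62750273405667065683/24185333369736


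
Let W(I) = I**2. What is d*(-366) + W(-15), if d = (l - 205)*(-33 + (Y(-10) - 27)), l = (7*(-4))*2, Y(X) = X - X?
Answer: -5731335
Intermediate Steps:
Y(X) = 0
l = -56 (l = -28*2 = -56)
d = 15660 (d = (-56 - 205)*(-33 + (0 - 27)) = -261*(-33 - 27) = -261*(-60) = 15660)
d*(-366) + W(-15) = 15660*(-366) + (-15)**2 = -5731560 + 225 = -5731335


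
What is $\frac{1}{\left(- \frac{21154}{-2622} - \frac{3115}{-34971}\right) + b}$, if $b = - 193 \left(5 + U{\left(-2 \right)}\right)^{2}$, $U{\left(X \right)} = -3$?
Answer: $- \frac{5094109}{3891099700} \approx -0.0013092$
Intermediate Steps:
$b = -772$ ($b = - 193 \left(5 - 3\right)^{2} = - 193 \cdot 2^{2} = \left(-193\right) 4 = -772$)
$\frac{1}{\left(- \frac{21154}{-2622} - \frac{3115}{-34971}\right) + b} = \frac{1}{\left(- \frac{21154}{-2622} - \frac{3115}{-34971}\right) - 772} = \frac{1}{\left(\left(-21154\right) \left(- \frac{1}{2622}\right) - - \frac{3115}{34971}\right) - 772} = \frac{1}{\left(\frac{10577}{1311} + \frac{3115}{34971}\right) - 772} = \frac{1}{\frac{41552448}{5094109} - 772} = \frac{1}{- \frac{3891099700}{5094109}} = - \frac{5094109}{3891099700}$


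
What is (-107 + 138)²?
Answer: 961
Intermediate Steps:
(-107 + 138)² = 31² = 961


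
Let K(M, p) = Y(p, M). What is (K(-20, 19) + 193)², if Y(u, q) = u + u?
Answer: 53361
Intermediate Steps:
Y(u, q) = 2*u
K(M, p) = 2*p
(K(-20, 19) + 193)² = (2*19 + 193)² = (38 + 193)² = 231² = 53361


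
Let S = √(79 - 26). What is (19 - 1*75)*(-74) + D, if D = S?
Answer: 4144 + √53 ≈ 4151.3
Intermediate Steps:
S = √53 ≈ 7.2801
D = √53 ≈ 7.2801
(19 - 1*75)*(-74) + D = (19 - 1*75)*(-74) + √53 = (19 - 75)*(-74) + √53 = -56*(-74) + √53 = 4144 + √53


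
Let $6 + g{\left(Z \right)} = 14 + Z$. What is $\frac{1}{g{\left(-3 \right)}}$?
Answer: $\frac{1}{5} \approx 0.2$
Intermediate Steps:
$g{\left(Z \right)} = 8 + Z$ ($g{\left(Z \right)} = -6 + \left(14 + Z\right) = 8 + Z$)
$\frac{1}{g{\left(-3 \right)}} = \frac{1}{8 - 3} = \frac{1}{5}$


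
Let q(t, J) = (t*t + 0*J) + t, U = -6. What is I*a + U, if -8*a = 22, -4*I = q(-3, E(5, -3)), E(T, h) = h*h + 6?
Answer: -15/8 ≈ -1.8750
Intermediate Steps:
E(T, h) = 6 + h² (E(T, h) = h² + 6 = 6 + h²)
q(t, J) = t + t² (q(t, J) = (t² + 0) + t = t² + t = t + t²)
I = -3/2 (I = -(-3)*(1 - 3)/4 = -(-3)*(-2)/4 = -¼*6 = -3/2 ≈ -1.5000)
a = -11/4 (a = -⅛*22 = -11/4 ≈ -2.7500)
I*a + U = -3/2*(-11/4) - 6 = 33/8 - 6 = -15/8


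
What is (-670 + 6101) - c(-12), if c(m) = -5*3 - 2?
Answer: 5448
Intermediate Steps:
c(m) = -17 (c(m) = -15 - 2 = -17)
(-670 + 6101) - c(-12) = (-670 + 6101) - 1*(-17) = 5431 + 17 = 5448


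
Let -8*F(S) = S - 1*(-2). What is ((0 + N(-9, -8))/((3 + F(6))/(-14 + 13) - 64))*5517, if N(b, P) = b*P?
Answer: -66204/11 ≈ -6018.5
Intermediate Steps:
F(S) = -¼ - S/8 (F(S) = -(S - 1*(-2))/8 = -(S + 2)/8 = -(2 + S)/8 = -¼ - S/8)
N(b, P) = P*b
((0 + N(-9, -8))/((3 + F(6))/(-14 + 13) - 64))*5517 = ((0 - 8*(-9))/((3 + (-¼ - ⅛*6))/(-14 + 13) - 64))*5517 = ((0 + 72)/((3 + (-¼ - ¾))/(-1) - 64))*5517 = (72/((3 - 1)*(-1) - 64))*5517 = (72/(2*(-1) - 64))*5517 = (72/(-2 - 64))*5517 = (72/(-66))*5517 = (72*(-1/66))*5517 = -12/11*5517 = -66204/11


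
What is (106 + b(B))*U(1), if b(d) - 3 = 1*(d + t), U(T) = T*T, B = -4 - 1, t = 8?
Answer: 112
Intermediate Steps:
B = -5
U(T) = T²
b(d) = 11 + d (b(d) = 3 + 1*(d + 8) = 3 + 1*(8 + d) = 3 + (8 + d) = 11 + d)
(106 + b(B))*U(1) = (106 + (11 - 5))*1² = (106 + 6)*1 = 112*1 = 112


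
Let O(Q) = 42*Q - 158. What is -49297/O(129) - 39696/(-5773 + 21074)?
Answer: -963094357/80483260 ≈ -11.966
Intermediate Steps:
O(Q) = -158 + 42*Q
-49297/O(129) - 39696/(-5773 + 21074) = -49297/(-158 + 42*129) - 39696/(-5773 + 21074) = -49297/(-158 + 5418) - 39696/15301 = -49297/5260 - 39696*1/15301 = -49297*1/5260 - 39696/15301 = -49297/5260 - 39696/15301 = -963094357/80483260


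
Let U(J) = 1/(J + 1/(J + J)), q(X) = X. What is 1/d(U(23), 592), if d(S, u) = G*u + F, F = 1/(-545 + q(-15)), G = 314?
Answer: 560/104097279 ≈ 5.3796e-6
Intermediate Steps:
F = -1/560 (F = 1/(-545 - 15) = 1/(-560) = -1/560 ≈ -0.0017857)
U(J) = 1/(J + 1/(2*J))
d(S, u) = -1/560 + 314*u (d(S, u) = 314*u - 1/560 = -1/560 + 314*u)
1/d(U(23), 592) = 1/(-1/560 + 314*592) = 1/(-1/560 + 185888) = 1/(104097279/560) = 560/104097279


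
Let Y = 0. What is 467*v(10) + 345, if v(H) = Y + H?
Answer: 5015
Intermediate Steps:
v(H) = H (v(H) = 0 + H = H)
467*v(10) + 345 = 467*10 + 345 = 4670 + 345 = 5015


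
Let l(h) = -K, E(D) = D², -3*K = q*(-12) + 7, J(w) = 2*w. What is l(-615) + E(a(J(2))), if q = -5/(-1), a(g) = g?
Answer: -5/3 ≈ -1.6667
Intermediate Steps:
q = 5 (q = -5*(-1) = 5)
K = 53/3 (K = -(5*(-12) + 7)/3 = -(-60 + 7)/3 = -⅓*(-53) = 53/3 ≈ 17.667)
l(h) = -53/3 (l(h) = -1*53/3 = -53/3)
l(-615) + E(a(J(2))) = -53/3 + (2*2)² = -53/3 + 4² = -53/3 + 16 = -5/3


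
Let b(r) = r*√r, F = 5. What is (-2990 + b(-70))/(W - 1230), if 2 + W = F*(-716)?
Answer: 1495/2406 + 35*I*√70/2406 ≈ 0.62136 + 0.12171*I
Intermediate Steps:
b(r) = r^(3/2)
W = -3582 (W = -2 + 5*(-716) = -2 - 3580 = -3582)
(-2990 + b(-70))/(W - 1230) = (-2990 + (-70)^(3/2))/(-3582 - 1230) = (-2990 - 70*I*√70)/(-4812) = (-2990 - 70*I*√70)*(-1/4812) = 1495/2406 + 35*I*√70/2406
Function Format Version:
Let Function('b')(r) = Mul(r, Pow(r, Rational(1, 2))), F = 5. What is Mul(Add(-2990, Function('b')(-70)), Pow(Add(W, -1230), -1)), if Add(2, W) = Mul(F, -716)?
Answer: Add(Rational(1495, 2406), Mul(Rational(35, 2406), I, Pow(70, Rational(1, 2)))) ≈ Add(0.62136, Mul(0.12171, I))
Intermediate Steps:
Function('b')(r) = Pow(r, Rational(3, 2))
W = -3582 (W = Add(-2, Mul(5, -716)) = Add(-2, -3580) = -3582)
Mul(Add(-2990, Function('b')(-70)), Pow(Add(W, -1230), -1)) = Mul(Add(-2990, Pow(-70, Rational(3, 2))), Pow(Add(-3582, -1230), -1)) = Mul(Add(-2990, Mul(-70, I, Pow(70, Rational(1, 2)))), Pow(-4812, -1)) = Mul(Add(-2990, Mul(-70, I, Pow(70, Rational(1, 2)))), Rational(-1, 4812)) = Add(Rational(1495, 2406), Mul(Rational(35, 2406), I, Pow(70, Rational(1, 2))))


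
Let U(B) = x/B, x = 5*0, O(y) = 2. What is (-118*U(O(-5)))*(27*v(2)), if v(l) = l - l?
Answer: 0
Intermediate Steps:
v(l) = 0
x = 0
U(B) = 0 (U(B) = 0/B = 0)
(-118*U(O(-5)))*(27*v(2)) = (-118*0)*(27*0) = 0*0 = 0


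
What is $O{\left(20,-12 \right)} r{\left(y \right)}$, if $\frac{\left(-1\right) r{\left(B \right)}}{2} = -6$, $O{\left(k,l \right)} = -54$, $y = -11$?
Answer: $-648$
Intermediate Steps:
$r{\left(B \right)} = 12$ ($r{\left(B \right)} = \left(-2\right) \left(-6\right) = 12$)
$O{\left(20,-12 \right)} r{\left(y \right)} = \left(-54\right) 12 = -648$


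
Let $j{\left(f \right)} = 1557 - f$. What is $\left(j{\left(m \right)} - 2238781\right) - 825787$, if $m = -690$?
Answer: $-3062321$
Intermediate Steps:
$\left(j{\left(m \right)} - 2238781\right) - 825787 = \left(\left(1557 - -690\right) - 2238781\right) - 825787 = \left(\left(1557 + 690\right) - 2238781\right) - 825787 = \left(2247 - 2238781\right) - 825787 = -2236534 - 825787 = -3062321$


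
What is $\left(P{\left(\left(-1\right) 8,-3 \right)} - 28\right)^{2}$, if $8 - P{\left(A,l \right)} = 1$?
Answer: $441$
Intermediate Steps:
$P{\left(A,l \right)} = 7$ ($P{\left(A,l \right)} = 8 - 1 = 7$)
$\left(P{\left(\left(-1\right) 8,-3 \right)} - 28\right)^{2} = \left(7 - 28\right)^{2} = \left(-21\right)^{2} = 441$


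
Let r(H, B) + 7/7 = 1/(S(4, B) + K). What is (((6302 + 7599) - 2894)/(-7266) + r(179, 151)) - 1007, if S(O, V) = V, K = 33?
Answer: -224942929/222824 ≈ -1009.5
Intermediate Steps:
r(H, B) = -1 + 1/(33 + B) (r(H, B) = -1 + 1/(B + 33) = -1 + 1/(33 + B))
(((6302 + 7599) - 2894)/(-7266) + r(179, 151)) - 1007 = (((6302 + 7599) - 2894)/(-7266) + (-32 - 1*151)/(33 + 151)) - 1007 = ((13901 - 2894)*(-1/7266) + (-32 - 151)/184) - 1007 = (11007*(-1/7266) + (1/184)*(-183)) - 1007 = (-3669/2422 - 183/184) - 1007 = -559161/222824 - 1007 = -224942929/222824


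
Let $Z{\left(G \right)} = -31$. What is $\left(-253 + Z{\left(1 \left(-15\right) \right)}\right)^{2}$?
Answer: $80656$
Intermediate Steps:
$\left(-253 + Z{\left(1 \left(-15\right) \right)}\right)^{2} = \left(-253 - 31\right)^{2} = \left(-284\right)^{2} = 80656$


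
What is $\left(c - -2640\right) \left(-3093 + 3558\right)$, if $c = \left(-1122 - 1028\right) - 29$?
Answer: $214365$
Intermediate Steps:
$c = -2179$ ($c = -2150 - 29 = -2179$)
$\left(c - -2640\right) \left(-3093 + 3558\right) = \left(-2179 - -2640\right) \left(-3093 + 3558\right) = \left(-2179 + 2640\right) 465 = 461 \cdot 465 = 214365$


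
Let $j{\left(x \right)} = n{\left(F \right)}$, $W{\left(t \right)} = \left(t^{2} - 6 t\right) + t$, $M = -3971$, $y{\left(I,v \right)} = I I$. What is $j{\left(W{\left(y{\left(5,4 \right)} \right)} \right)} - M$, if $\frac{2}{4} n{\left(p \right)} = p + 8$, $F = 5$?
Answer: $3997$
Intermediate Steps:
$y{\left(I,v \right)} = I^{2}$
$W{\left(t \right)} = t^{2} - 5 t$
$n{\left(p \right)} = 16 + 2 p$ ($n{\left(p \right)} = 2 \left(p + 8\right) = 2 \left(8 + p\right) = 16 + 2 p$)
$j{\left(x \right)} = 26$ ($j{\left(x \right)} = 16 + 2 \cdot 5 = 16 + 10 = 26$)
$j{\left(W{\left(y{\left(5,4 \right)} \right)} \right)} - M = 26 - -3971 = 26 + 3971 = 3997$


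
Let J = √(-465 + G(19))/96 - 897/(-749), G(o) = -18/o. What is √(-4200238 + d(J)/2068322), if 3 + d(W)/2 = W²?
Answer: √(-8384236390795377998968080903159 + 2534645613374784*I*√168207)/1412845938336 ≈ 1.2705e-10 + 2049.4*I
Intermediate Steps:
J = 897/749 + I*√168207/1824 (J = √(-465 - 18/19)/96 - 897/(-749) = √(-465 - 18*1/19)*(1/96) - 897*(-1/749) = √(-465 - 18/19)*(1/96) + 897/749 = √(-8853/19)*(1/96) + 897/749 = (I*√168207/19)*(1/96) + 897/749 = I*√168207/1824 + 897/749 = 897/749 + I*√168207/1824 ≈ 1.1976 + 0.22485*I)
d(W) = -6 + 2*W²
√(-4200238 + d(J)/2068322) = √(-4200238 + (-6 + 2*(897/749 + I*√168207/1824)²)/2068322) = √(-4200238 + (-6 + 2*(897/749 + I*√168207/1824)²)*(1/2068322)) = √(-4200238 + (-3/1034161 + (897/749 + I*√168207/1824)²/1034161)) = √(-4343722330321/1034161 + (897/749 + I*√168207/1824)²/1034161)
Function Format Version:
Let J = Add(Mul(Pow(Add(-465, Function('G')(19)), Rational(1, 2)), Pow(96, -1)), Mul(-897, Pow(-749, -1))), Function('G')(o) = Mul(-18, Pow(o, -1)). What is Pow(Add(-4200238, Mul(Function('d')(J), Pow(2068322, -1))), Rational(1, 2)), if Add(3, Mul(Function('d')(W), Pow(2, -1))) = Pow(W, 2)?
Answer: Mul(Rational(1, 1412845938336), Pow(Add(-8384236390795377998968080903159, Mul(2534645613374784, I, Pow(168207, Rational(1, 2)))), Rational(1, 2))) ≈ Add(1.2705e-10, Mul(2049.4, I))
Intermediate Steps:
J = Add(Rational(897, 749), Mul(Rational(1, 1824), I, Pow(168207, Rational(1, 2)))) (J = Add(Mul(Pow(Add(-465, Mul(-18, Pow(19, -1))), Rational(1, 2)), Pow(96, -1)), Mul(-897, Pow(-749, -1))) = Add(Mul(Pow(Add(-465, Mul(-18, Rational(1, 19))), Rational(1, 2)), Rational(1, 96)), Mul(-897, Rational(-1, 749))) = Add(Mul(Pow(Add(-465, Rational(-18, 19)), Rational(1, 2)), Rational(1, 96)), Rational(897, 749)) = Add(Mul(Pow(Rational(-8853, 19), Rational(1, 2)), Rational(1, 96)), Rational(897, 749)) = Add(Mul(Mul(Rational(1, 19), I, Pow(168207, Rational(1, 2))), Rational(1, 96)), Rational(897, 749)) = Add(Mul(Rational(1, 1824), I, Pow(168207, Rational(1, 2))), Rational(897, 749)) = Add(Rational(897, 749), Mul(Rational(1, 1824), I, Pow(168207, Rational(1, 2)))) ≈ Add(1.1976, Mul(0.22485, I)))
Function('d')(W) = Add(-6, Mul(2, Pow(W, 2)))
Pow(Add(-4200238, Mul(Function('d')(J), Pow(2068322, -1))), Rational(1, 2)) = Pow(Add(-4200238, Mul(Add(-6, Mul(2, Pow(Add(Rational(897, 749), Mul(Rational(1, 1824), I, Pow(168207, Rational(1, 2)))), 2))), Pow(2068322, -1))), Rational(1, 2)) = Pow(Add(-4200238, Mul(Add(-6, Mul(2, Pow(Add(Rational(897, 749), Mul(Rational(1, 1824), I, Pow(168207, Rational(1, 2)))), 2))), Rational(1, 2068322))), Rational(1, 2)) = Pow(Add(-4200238, Add(Rational(-3, 1034161), Mul(Rational(1, 1034161), Pow(Add(Rational(897, 749), Mul(Rational(1, 1824), I, Pow(168207, Rational(1, 2)))), 2)))), Rational(1, 2)) = Pow(Add(Rational(-4343722330321, 1034161), Mul(Rational(1, 1034161), Pow(Add(Rational(897, 749), Mul(Rational(1, 1824), I, Pow(168207, Rational(1, 2)))), 2))), Rational(1, 2))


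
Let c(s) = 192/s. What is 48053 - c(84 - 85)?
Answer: 48245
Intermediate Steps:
48053 - c(84 - 85) = 48053 - 192/(84 - 85) = 48053 - 192/(-1) = 48053 - 192*(-1) = 48053 - 1*(-192) = 48053 + 192 = 48245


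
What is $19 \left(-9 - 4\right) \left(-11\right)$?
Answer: $2717$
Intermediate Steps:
$19 \left(-9 - 4\right) \left(-11\right) = 19 \left(-13\right) \left(-11\right) = \left(-247\right) \left(-11\right) = 2717$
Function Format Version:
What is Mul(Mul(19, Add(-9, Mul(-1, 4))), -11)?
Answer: 2717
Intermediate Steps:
Mul(Mul(19, Add(-9, Mul(-1, 4))), -11) = Mul(Mul(19, Add(-9, -4)), -11) = Mul(Mul(19, -13), -11) = Mul(-247, -11) = 2717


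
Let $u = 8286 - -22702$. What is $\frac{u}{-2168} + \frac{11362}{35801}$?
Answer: $- \frac{271192143}{19404142} \approx -13.976$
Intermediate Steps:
$u = 30988$ ($u = 8286 + 22702 = 30988$)
$\frac{u}{-2168} + \frac{11362}{35801} = \frac{30988}{-2168} + \frac{11362}{35801} = 30988 \left(- \frac{1}{2168}\right) + 11362 \cdot \frac{1}{35801} = - \frac{7747}{542} + \frac{11362}{35801} = - \frac{271192143}{19404142}$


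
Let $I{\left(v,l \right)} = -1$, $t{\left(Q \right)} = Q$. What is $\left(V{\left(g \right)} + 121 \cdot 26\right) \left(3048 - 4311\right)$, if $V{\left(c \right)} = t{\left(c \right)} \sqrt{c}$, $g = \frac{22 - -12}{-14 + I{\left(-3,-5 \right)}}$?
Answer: $-3973398 + \frac{14314 i \sqrt{510}}{75} \approx -3.9734 \cdot 10^{6} + 4310.1 i$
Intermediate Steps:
$g = - \frac{34}{15}$ ($g = \frac{22 - -12}{-14 - 1} = \frac{22 + \left(-5 + 17\right)}{-15} = \left(22 + 12\right) \left(- \frac{1}{15}\right) = 34 \left(- \frac{1}{15}\right) = - \frac{34}{15} \approx -2.2667$)
$V{\left(c \right)} = c^{\frac{3}{2}}$ ($V{\left(c \right)} = c \sqrt{c} = c^{\frac{3}{2}}$)
$\left(V{\left(g \right)} + 121 \cdot 26\right) \left(3048 - 4311\right) = \left(\left(- \frac{34}{15}\right)^{\frac{3}{2}} + 121 \cdot 26\right) \left(3048 - 4311\right) = \left(- \frac{34 i \sqrt{510}}{225} + 3146\right) \left(-1263\right) = \left(3146 - \frac{34 i \sqrt{510}}{225}\right) \left(-1263\right) = -3973398 + \frac{14314 i \sqrt{510}}{75}$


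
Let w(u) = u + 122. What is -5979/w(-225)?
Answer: 5979/103 ≈ 58.049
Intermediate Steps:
w(u) = 122 + u
-5979/w(-225) = -5979/(122 - 225) = -5979/(-103) = -5979*(-1/103) = 5979/103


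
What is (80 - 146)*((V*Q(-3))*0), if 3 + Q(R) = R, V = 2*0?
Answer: 0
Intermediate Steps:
V = 0
Q(R) = -3 + R
(80 - 146)*((V*Q(-3))*0) = (80 - 146)*((0*(-3 - 3))*0) = -66*0*(-6)*0 = -0*0 = -66*0 = 0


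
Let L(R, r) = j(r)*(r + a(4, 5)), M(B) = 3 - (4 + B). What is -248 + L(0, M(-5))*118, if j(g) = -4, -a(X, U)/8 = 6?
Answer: 20520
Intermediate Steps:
a(X, U) = -48 (a(X, U) = -8*6 = -48)
M(B) = -1 - B (M(B) = 3 + (-4 - B) = -1 - B)
L(R, r) = 192 - 4*r (L(R, r) = -4*(r - 48) = -4*(-48 + r) = 192 - 4*r)
-248 + L(0, M(-5))*118 = -248 + (192 - 4*(-1 - 1*(-5)))*118 = -248 + (192 - 4*(-1 + 5))*118 = -248 + (192 - 4*4)*118 = -248 + (192 - 16)*118 = -248 + 176*118 = -248 + 20768 = 20520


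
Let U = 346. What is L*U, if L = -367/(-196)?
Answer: 63491/98 ≈ 647.87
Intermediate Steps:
L = 367/196 (L = -367*(-1/196) = 367/196 ≈ 1.8724)
L*U = (367/196)*346 = 63491/98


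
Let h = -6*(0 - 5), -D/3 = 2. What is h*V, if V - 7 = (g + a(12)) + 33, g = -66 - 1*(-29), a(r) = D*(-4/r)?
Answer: 150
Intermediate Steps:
D = -6 (D = -3*2 = -6)
a(r) = 24/r (a(r) = -(-24)/r = 24/r)
g = -37 (g = -66 + 29 = -37)
V = 5 (V = 7 + ((-37 + 24/12) + 33) = 7 + ((-37 + 24*(1/12)) + 33) = 7 + ((-37 + 2) + 33) = 7 + (-35 + 33) = 7 - 2 = 5)
h = 30 (h = -6*(-5) = 30)
h*V = 30*5 = 150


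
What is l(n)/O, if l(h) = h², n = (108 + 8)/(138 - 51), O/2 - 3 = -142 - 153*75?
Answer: -4/52263 ≈ -7.6536e-5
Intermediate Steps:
O = -23228 (O = 6 + 2*(-142 - 153*75) = 6 + 2*(-142 - 11475) = 6 + 2*(-11617) = 6 - 23234 = -23228)
n = 4/3 (n = 116/87 = 116*(1/87) = 4/3 ≈ 1.3333)
l(n)/O = (4/3)²/(-23228) = (16/9)*(-1/23228) = -4/52263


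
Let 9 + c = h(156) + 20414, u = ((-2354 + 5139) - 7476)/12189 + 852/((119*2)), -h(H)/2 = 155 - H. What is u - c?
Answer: -1740913856/85323 ≈ -20404.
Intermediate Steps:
h(H) = -310 + 2*H (h(H) = -2*(155 - H) = -310 + 2*H)
u = 272605/85323 (u = (2785 - 7476)*(1/12189) + 852/238 = -4691*1/12189 + 852*(1/238) = -4691/12189 + 426/119 = 272605/85323 ≈ 3.1950)
c = 20407 (c = -9 + ((-310 + 2*156) + 20414) = -9 + ((-310 + 312) + 20414) = -9 + (2 + 20414) = -9 + 20416 = 20407)
u - c = 272605/85323 - 1*20407 = 272605/85323 - 20407 = -1740913856/85323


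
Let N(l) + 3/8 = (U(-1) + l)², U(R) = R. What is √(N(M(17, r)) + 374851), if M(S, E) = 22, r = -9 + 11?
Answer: √6004666/4 ≈ 612.61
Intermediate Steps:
r = 2
N(l) = -3/8 + (-1 + l)²
√(N(M(17, r)) + 374851) = √((-3/8 + (-1 + 22)²) + 374851) = √((-3/8 + 21²) + 374851) = √((-3/8 + 441) + 374851) = √(3525/8 + 374851) = √(3002333/8) = √6004666/4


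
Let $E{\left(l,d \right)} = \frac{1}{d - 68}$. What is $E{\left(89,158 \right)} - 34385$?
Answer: $- \frac{3094649}{90} \approx -34385.0$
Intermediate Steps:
$E{\left(l,d \right)} = \frac{1}{-68 + d}$
$E{\left(89,158 \right)} - 34385 = \frac{1}{-68 + 158} - 34385 = \frac{1}{90} - 34385 = - \frac{3094649}{90}$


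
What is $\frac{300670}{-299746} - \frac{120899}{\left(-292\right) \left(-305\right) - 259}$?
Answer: $- \frac{31469394162}{13308872273} \approx -2.3645$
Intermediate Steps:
$\frac{300670}{-299746} - \frac{120899}{\left(-292\right) \left(-305\right) - 259} = 300670 \left(- \frac{1}{299746}\right) - \frac{120899}{89060 - 259} = - \frac{150335}{149873} - \frac{120899}{88801} = - \frac{31469394162}{13308872273}$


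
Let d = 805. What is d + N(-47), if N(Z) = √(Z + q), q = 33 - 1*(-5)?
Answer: 805 + 3*I ≈ 805.0 + 3.0*I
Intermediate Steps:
q = 38 (q = 33 + 5 = 38)
N(Z) = √(38 + Z) (N(Z) = √(Z + 38) = √(38 + Z))
d + N(-47) = 805 + √(38 - 47) = 805 + √(-9) = 805 + 3*I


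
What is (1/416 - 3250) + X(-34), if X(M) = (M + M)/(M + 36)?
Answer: -1366143/416 ≈ -3284.0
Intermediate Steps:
X(M) = 2*M/(36 + M) (X(M) = (2*M)/(36 + M) = 2*M/(36 + M))
(1/416 - 3250) + X(-34) = (1/416 - 3250) + 2*(-34)/(36 - 34) = (1/416 - 3250) + 2*(-34)/2 = -1351999/416 + 2*(-34)*(½) = -1351999/416 - 34 = -1366143/416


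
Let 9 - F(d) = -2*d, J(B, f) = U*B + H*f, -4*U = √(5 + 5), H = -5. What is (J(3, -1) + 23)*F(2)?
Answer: 364 - 39*√10/4 ≈ 333.17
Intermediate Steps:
U = -√10/4 (U = -√(5 + 5)/4 = -√10/4 ≈ -0.79057)
J(B, f) = -5*f - B*√10/4 (J(B, f) = (-√10/4)*B - 5*f = -B*√10/4 - 5*f = -5*f - B*√10/4)
F(d) = 9 + 2*d (F(d) = 9 - (-2)*d = 9 + 2*d)
(J(3, -1) + 23)*F(2) = ((-5*(-1) - ¼*3*√10) + 23)*(9 + 2*2) = ((5 - 3*√10/4) + 23)*(9 + 4) = (28 - 3*√10/4)*13 = 364 - 39*√10/4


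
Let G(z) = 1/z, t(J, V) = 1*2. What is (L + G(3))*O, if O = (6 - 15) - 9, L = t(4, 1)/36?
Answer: -7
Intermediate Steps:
t(J, V) = 2
L = 1/18 (L = 2/36 = 2*(1/36) = 1/18 ≈ 0.055556)
O = -18 (O = -9 - 9 = -18)
G(z) = 1/z
(L + G(3))*O = (1/18 + 1/3)*(-18) = (7/18)*(-18) = -7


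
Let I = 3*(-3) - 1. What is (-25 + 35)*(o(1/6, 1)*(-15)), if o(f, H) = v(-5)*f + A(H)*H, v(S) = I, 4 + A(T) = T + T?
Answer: 550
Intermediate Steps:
A(T) = -4 + 2*T (A(T) = -4 + (T + T) = -4 + 2*T)
I = -10 (I = -9 - 1 = -10)
v(S) = -10
o(f, H) = -10*f + H*(-4 + 2*H) (o(f, H) = -10*f + (-4 + 2*H)*H = -10*f + H*(-4 + 2*H))
(-25 + 35)*(o(1/6, 1)*(-15)) = (-25 + 35)*((-10/6 + 2*1*(-2 + 1))*(-15)) = 10*((-10*⅙ + 2*1*(-1))*(-15)) = 10*((-5/3 - 2)*(-15)) = 10*(-11/3*(-15)) = 10*55 = 550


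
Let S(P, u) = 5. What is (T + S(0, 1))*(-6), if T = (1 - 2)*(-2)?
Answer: -42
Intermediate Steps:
T = 2 (T = -1*(-2) = 2)
(T + S(0, 1))*(-6) = (2 + 5)*(-6) = 7*(-6) = -42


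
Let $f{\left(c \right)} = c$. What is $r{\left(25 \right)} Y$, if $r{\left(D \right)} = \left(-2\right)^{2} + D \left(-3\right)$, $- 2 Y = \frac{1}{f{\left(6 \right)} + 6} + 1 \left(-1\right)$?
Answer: $- \frac{781}{24} \approx -32.542$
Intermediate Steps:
$Y = \frac{11}{24}$ ($Y = - \frac{\frac{1}{6 + 6} + 1 \left(-1\right)}{2} = - \frac{\frac{1}{12} - 1}{2} = \left(- \frac{1}{2}\right) \left(- \frac{11}{12}\right) = \frac{11}{24} \approx 0.45833$)
$r{\left(D \right)} = 4 - 3 D$
$r{\left(25 \right)} Y = \left(4 - 75\right) \frac{11}{24} = \left(-71\right) \frac{11}{24} = - \frac{781}{24}$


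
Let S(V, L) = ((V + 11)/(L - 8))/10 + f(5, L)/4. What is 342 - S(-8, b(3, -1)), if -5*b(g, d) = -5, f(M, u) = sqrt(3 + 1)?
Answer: 11954/35 ≈ 341.54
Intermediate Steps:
f(M, u) = 2 (f(M, u) = sqrt(4) = 2)
b(g, d) = 1 (b(g, d) = -1/5*(-5) = 1)
S(V, L) = 1/2 + (11 + V)/(10*(-8 + L)) (S(V, L) = ((V + 11)/(L - 8))/10 + 2/4 = ((11 + V)/(-8 + L))*(1/10) + 2*(1/4) = ((11 + V)/(-8 + L))*(1/10) + 1/2 = (11 + V)/(10*(-8 + L)) + 1/2 = 1/2 + (11 + V)/(10*(-8 + L)))
342 - S(-8, b(3, -1)) = 342 - (-29 - 8 + 5*1)/(10*(-8 + 1)) = 342 - (-29 - 8 + 5)/(10*(-7)) = 342 - (-1)*(-32)/(10*7) = 342 - 1*16/35 = 342 - 16/35 = 11954/35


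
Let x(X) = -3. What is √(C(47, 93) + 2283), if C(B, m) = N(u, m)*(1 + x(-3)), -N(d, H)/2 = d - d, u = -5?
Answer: √2283 ≈ 47.781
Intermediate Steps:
N(d, H) = 0 (N(d, H) = -2*(d - d) = -2*0 = 0)
C(B, m) = 0 (C(B, m) = 0*(1 - 3) = 0*(-2) = 0)
√(C(47, 93) + 2283) = √(0 + 2283) = √2283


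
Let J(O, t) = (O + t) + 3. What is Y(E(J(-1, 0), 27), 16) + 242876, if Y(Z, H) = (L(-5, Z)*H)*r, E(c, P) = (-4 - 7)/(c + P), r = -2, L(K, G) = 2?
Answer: 242812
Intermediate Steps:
J(O, t) = 3 + O + t
E(c, P) = -11/(P + c)
Y(Z, H) = -4*H (Y(Z, H) = (2*H)*(-2) = -4*H)
Y(E(J(-1, 0), 27), 16) + 242876 = -4*16 + 242876 = -64 + 242876 = 242812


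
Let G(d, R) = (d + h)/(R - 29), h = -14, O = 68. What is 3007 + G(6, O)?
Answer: 117265/39 ≈ 3006.8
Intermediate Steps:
G(d, R) = (-14 + d)/(-29 + R) (G(d, R) = (d - 14)/(R - 29) = (-14 + d)/(-29 + R))
3007 + G(6, O) = 3007 + (-14 + 6)/(-29 + 68) = 3007 - 8/39 = 117265/39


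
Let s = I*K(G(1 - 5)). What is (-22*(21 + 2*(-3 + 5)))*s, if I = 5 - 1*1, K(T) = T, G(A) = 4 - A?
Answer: -17600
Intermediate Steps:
I = 4 (I = 5 - 1 = 4)
s = 32 (s = 4*(4 - (1 - 5)) = 4*(4 - 1*(-4)) = 4*(4 + 4) = 4*8 = 32)
(-22*(21 + 2*(-3 + 5)))*s = -22*(21 + 2*(-3 + 5))*32 = -22*(21 + 2*2)*32 = -22*(21 + 4)*32 = -22*25*32 = -550*32 = -17600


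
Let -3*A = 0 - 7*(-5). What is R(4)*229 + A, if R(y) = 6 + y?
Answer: 6835/3 ≈ 2278.3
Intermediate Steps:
A = -35/3 (A = -(0 - 7*(-5))/3 = -(0 + 35)/3 = -⅓*35 = -35/3 ≈ -11.667)
R(4)*229 + A = (6 + 4)*229 - 35/3 = 10*229 - 35/3 = 2290 - 35/3 = 6835/3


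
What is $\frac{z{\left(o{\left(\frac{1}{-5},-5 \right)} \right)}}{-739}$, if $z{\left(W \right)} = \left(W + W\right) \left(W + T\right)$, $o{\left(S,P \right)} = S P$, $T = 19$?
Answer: $- \frac{40}{739} \approx -0.054127$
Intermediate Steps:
$o{\left(S,P \right)} = P S$
$z{\left(W \right)} = 2 W \left(19 + W\right)$ ($z{\left(W \right)} = \left(W + W\right) \left(W + 19\right) = 2 W \left(19 + W\right)$)
$\frac{z{\left(o{\left(\frac{1}{-5},-5 \right)} \right)}}{-739} = \frac{2 \left(- \frac{5}{-5}\right) \left(19 - \frac{5}{-5}\right)}{-739} = 2 \left(\left(-5\right) \left(- \frac{1}{5}\right)\right) \left(19 - -1\right) \left(- \frac{1}{739}\right) = 2 \cdot 1 \left(19 + 1\right) \left(- \frac{1}{739}\right) = 2 \cdot 1 \cdot 20 \left(- \frac{1}{739}\right) = 40 \left(- \frac{1}{739}\right) = - \frac{40}{739}$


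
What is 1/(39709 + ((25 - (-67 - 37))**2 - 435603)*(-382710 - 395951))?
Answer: 1/326229409591 ≈ 3.0653e-12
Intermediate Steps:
1/(39709 + ((25 - (-67 - 37))**2 - 435603)*(-382710 - 395951)) = 1/(39709 + ((25 - 1*(-104))**2 - 435603)*(-778661)) = 1/(39709 + ((25 + 104)**2 - 435603)*(-778661)) = 1/(39709 + (129**2 - 435603)*(-778661)) = 1/(39709 + (16641 - 435603)*(-778661)) = 1/(39709 - 418962*(-778661)) = 1/(39709 + 326229369882) = 1/326229409591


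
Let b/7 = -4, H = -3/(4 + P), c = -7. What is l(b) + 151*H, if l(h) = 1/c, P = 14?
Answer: -1063/42 ≈ -25.310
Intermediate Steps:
H = -⅙ (H = -3/(4 + 14) = -3/18 = -3*1/18 = -⅙ ≈ -0.16667)
b = -28 (b = 7*(-4) = -28)
l(h) = -⅐ (l(h) = 1/(-7) = -⅐)
l(b) + 151*H = -⅐ + 151*(-⅙) = -⅐ - 151/6 = -1063/42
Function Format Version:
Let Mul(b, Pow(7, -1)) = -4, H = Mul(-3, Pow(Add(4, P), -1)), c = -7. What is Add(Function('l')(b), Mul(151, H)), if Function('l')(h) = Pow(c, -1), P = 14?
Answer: Rational(-1063, 42) ≈ -25.310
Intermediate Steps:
H = Rational(-1, 6) (H = Mul(-3, Pow(Add(4, 14), -1)) = Mul(-3, Pow(18, -1)) = Mul(-3, Rational(1, 18)) = Rational(-1, 6) ≈ -0.16667)
b = -28 (b = Mul(7, -4) = -28)
Function('l')(h) = Rational(-1, 7) (Function('l')(h) = Pow(-7, -1) = Rational(-1, 7))
Add(Function('l')(b), Mul(151, H)) = Add(Rational(-1, 7), Mul(151, Rational(-1, 6))) = Add(Rational(-1, 7), Rational(-151, 6)) = Rational(-1063, 42)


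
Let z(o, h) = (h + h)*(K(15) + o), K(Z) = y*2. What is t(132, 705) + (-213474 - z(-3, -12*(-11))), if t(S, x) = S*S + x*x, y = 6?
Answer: 298599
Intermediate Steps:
K(Z) = 12 (K(Z) = 6*2 = 12)
t(S, x) = S² + x²
z(o, h) = 2*h*(12 + o) (z(o, h) = (h + h)*(12 + o) = (2*h)*(12 + o) = 2*h*(12 + o))
t(132, 705) + (-213474 - z(-3, -12*(-11))) = (132² + 705²) + (-213474 - 2*(-12*(-11))*(12 - 3)) = (17424 + 497025) + (-213474 - 2*132*9) = 514449 + (-213474 - 1*2376) = 514449 + (-213474 - 2376) = 514449 - 215850 = 298599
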